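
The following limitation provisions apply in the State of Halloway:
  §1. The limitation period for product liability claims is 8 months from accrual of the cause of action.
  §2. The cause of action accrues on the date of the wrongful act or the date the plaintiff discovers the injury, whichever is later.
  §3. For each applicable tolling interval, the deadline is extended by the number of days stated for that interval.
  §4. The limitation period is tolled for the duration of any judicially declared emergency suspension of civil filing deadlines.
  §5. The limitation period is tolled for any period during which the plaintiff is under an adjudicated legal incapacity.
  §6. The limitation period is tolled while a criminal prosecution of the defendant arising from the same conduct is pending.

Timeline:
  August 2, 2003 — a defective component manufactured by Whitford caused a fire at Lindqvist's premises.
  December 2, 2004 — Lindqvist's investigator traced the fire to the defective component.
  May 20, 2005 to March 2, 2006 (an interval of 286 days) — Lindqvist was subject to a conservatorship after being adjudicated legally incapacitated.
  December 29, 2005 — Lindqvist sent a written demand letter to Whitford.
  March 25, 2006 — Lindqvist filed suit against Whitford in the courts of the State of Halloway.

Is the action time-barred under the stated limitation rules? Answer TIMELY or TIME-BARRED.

TIMELY

The claim accrued on December 2, 2004 — the later of the August 2, 2003 act and the December 2, 2004 discovery.
The untolled deadline — 8 months after December 2, 2004 — is August 2, 2005.
The plaintiff's legal incapacity from May 20, 2005 to March 2, 2006 tolled the period for 286 days, extending the deadline to May 15, 2006.
Nothing else in the chronology tolls or restarts the period.
Lindqvist filed on March 25, 2006, before the May 15, 2006 deadline, so the action is timely.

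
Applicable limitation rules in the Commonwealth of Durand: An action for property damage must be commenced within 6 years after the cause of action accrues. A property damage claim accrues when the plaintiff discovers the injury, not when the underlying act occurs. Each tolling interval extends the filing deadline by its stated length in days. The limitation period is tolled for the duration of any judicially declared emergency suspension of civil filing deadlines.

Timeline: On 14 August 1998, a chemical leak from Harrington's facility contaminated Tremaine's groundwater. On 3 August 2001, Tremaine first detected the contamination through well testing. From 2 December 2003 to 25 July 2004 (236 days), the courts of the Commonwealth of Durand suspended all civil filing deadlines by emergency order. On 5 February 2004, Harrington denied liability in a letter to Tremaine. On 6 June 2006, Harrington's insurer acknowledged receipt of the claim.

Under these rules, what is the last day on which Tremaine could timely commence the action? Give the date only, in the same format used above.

Accrual is tied to discovery, so the period began on 3 August 2001 rather than on 14 August 1998 when the act occurred.
The untolled deadline — 6 years after 3 August 2001 — is 3 August 2007.
The period was tolled for 236 days by the emergency suspension of filing deadlines (2 December 2003 to 25 July 2004), pushing the deadline to 26 March 2008.
The other events in the timeline have no effect on the limitation period under the stated rules.

26 March 2008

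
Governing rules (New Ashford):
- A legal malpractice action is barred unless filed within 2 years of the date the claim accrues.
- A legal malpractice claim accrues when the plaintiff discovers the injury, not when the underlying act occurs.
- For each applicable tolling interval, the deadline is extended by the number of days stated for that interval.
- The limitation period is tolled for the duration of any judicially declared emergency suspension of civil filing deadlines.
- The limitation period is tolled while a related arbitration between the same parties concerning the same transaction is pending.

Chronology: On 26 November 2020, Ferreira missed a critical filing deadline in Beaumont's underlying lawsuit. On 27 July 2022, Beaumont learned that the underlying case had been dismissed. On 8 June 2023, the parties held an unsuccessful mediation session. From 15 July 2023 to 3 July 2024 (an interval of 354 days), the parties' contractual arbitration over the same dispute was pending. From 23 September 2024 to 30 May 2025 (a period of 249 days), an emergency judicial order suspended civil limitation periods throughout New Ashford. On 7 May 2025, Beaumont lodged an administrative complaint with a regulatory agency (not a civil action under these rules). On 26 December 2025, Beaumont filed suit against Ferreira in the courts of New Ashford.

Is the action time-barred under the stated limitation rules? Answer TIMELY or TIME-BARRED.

TIMELY

Accrual is tied to discovery, so the period began on 27 July 2022 rather than on 26 November 2020 when the act occurred.
2 years from 27 July 2022 is 27 July 2024.
The pending related arbitration from 15 July 2023 to 3 July 2024 tolled the period for 354 days, extending the deadline to 16 July 2025.
Because the emergency suspension of filing deadlines ran from 23 September 2024 to 30 May 2025, the deadline is extended by 249 days to 22 March 2026.
The other events in the timeline have no effect on the limitation period under the stated rules.
Beaumont filed on 26 December 2025, before the 22 March 2026 deadline, so the action is timely.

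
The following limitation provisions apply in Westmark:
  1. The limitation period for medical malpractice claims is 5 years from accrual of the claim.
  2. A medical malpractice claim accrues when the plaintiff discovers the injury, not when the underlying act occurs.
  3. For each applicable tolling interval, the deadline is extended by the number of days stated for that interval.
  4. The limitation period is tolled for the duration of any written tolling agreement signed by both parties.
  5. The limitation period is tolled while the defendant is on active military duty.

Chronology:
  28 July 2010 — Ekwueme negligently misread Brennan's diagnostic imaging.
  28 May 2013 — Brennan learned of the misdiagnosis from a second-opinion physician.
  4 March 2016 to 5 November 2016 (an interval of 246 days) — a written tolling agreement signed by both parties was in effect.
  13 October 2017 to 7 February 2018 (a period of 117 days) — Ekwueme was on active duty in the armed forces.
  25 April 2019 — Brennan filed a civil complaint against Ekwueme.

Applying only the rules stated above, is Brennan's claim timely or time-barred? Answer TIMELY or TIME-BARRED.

Accrual is tied to discovery, so the period began on 28 May 2013 rather than on 28 July 2010 when the act occurred.
Adding the 5 years base period to 28 May 2013 gives a deadline of 28 May 2018, before any tolling.
Because the written tolling agreement ran from 4 March 2016 to 5 November 2016, the deadline is extended by 246 days to 29 January 2019.
The defendant's active military service from 13 October 2017 to 7 February 2018 tolled the period for 117 days, extending the deadline to 26 May 2019.
The 25 April 2019 filing precedes the 26 May 2019 deadline; the claim is timely.

TIMELY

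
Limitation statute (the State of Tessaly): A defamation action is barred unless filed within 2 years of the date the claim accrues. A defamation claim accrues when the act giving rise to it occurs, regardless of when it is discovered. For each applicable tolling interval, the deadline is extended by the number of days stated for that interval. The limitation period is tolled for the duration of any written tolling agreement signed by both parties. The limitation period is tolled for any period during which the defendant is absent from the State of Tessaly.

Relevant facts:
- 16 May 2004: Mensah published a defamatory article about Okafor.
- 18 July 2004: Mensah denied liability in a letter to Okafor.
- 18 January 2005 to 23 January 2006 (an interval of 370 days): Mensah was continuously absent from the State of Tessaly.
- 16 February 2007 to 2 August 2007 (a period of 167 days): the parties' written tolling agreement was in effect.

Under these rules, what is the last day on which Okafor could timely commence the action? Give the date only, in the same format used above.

4 November 2007

The limitation period began to run on 16 May 2004.
2 years from 16 May 2004 is 16 May 2006.
The defendant's absence from the jurisdiction from 18 January 2005 to 23 January 2006 tolled the period for 370 days, extending the deadline to 21 May 2007.
Because the written tolling agreement ran from 16 February 2007 to 2 August 2007, the deadline is extended by 167 days to 4 November 2007.
Nothing else in the chronology tolls or restarts the period.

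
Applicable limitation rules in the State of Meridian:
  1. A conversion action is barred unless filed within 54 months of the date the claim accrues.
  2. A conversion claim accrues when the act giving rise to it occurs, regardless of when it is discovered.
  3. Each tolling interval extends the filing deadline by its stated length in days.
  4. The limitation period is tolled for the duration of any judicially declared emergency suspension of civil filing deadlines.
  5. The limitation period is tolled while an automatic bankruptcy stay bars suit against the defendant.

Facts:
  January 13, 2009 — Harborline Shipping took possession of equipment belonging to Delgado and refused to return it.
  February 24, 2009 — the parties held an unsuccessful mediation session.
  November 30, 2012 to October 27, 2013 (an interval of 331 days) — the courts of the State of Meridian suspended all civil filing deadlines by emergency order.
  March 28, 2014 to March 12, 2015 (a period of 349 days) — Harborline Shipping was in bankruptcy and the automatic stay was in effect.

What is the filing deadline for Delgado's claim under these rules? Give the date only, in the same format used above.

The claim accrued on January 13, 2009, the date of the act.
54 months from January 13, 2009 is July 13, 2013.
The period was tolled for 331 days by the emergency suspension of filing deadlines (November 30, 2012 to October 27, 2013), pushing the deadline to June 9, 2014.
Because the automatic bankruptcy stay ran from March 28, 2014 to March 12, 2015, the deadline is extended by 349 days to May 24, 2015.
None of the other events listed affects the running of the period under the stated rules.

May 24, 2015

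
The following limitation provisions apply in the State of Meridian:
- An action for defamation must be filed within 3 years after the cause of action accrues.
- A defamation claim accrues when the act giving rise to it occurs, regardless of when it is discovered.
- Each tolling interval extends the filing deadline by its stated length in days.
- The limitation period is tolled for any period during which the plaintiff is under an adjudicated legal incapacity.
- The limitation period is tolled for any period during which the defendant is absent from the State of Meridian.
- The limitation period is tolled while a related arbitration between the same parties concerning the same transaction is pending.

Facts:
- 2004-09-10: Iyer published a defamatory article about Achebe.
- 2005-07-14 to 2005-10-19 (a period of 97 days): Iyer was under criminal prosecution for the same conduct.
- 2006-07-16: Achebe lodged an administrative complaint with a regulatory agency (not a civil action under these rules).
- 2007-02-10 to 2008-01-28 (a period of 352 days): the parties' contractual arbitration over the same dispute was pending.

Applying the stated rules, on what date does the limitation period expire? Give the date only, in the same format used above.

2008-08-27

The limitation period began to run on 2004-09-10.
Adding the 3 years base period to 2004-09-10 gives a deadline of 2007-09-10, before any tolling.
Because the pending related arbitration ran from 2007-02-10 to 2008-01-28, the deadline is extended by 352 days to 2008-08-27.
The pending criminal prosecution from 2005-07-14 to 2005-10-19 does not toll the period, because no stated rule makes a criminal prosecution a tolling event.
The other events in the timeline have no effect on the limitation period under the stated rules.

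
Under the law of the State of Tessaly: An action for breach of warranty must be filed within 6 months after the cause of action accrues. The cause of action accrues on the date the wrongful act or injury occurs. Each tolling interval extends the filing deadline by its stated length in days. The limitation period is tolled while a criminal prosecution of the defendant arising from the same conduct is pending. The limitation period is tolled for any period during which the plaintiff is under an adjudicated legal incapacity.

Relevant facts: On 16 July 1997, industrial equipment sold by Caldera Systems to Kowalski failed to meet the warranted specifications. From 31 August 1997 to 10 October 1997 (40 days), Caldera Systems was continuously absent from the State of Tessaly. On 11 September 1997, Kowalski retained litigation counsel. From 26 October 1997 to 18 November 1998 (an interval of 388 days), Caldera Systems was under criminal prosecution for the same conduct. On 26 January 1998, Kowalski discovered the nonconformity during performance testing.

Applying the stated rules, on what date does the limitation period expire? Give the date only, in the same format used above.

Because the rule ties accrual to occurrence, the claim accrued on 16 July 1997, not on the 26 January 1998 discovery date.
Adding the 6 months base period to 16 July 1997 gives a deadline of 16 January 1998, before any tolling.
Because the pending criminal prosecution ran from 26 October 1997 to 18 November 1998, the deadline is extended by 388 days to 8 February 1999.
Although the defendant's absence ran from 31 August 1997 to 10 October 1997, the stated rules do not make that a tolling event, so it is disregarded.
None of the other events listed affects the running of the period under the stated rules.

8 February 1999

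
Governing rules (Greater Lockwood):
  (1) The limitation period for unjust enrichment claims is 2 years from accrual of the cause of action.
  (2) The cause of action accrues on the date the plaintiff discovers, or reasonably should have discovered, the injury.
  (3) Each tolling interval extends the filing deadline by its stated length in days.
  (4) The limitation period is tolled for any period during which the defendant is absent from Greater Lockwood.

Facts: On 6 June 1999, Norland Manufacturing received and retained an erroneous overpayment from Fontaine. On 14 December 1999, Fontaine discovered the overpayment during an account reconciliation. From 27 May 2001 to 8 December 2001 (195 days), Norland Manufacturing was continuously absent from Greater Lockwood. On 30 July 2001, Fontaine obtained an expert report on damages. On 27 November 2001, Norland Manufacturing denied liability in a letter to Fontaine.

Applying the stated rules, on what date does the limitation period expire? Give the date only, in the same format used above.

27 June 2002

The claim did not accrue until Fontaine discovered the injury on 14 December 1999; the 6 June 1999 act date does not start the clock under the stated rule.
2 years from 14 December 1999 is 14 December 2001.
The defendant's absence from the jurisdiction from 27 May 2001 to 8 December 2001 tolled the period for 195 days, extending the deadline to 27 June 2002.
Nothing else in the chronology tolls or restarts the period.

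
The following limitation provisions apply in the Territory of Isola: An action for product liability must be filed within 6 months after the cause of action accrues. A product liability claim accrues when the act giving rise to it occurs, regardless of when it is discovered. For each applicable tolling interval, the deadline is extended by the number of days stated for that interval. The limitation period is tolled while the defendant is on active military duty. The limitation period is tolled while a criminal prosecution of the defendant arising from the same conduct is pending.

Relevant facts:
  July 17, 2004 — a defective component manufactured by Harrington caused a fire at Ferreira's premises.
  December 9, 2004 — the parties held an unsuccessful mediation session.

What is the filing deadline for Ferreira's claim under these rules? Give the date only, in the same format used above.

January 17, 2005

The limitation period began to run on July 17, 2004.
6 months from July 17, 2004 is January 17, 2005.
The other events in the timeline have no effect on the limitation period under the stated rules.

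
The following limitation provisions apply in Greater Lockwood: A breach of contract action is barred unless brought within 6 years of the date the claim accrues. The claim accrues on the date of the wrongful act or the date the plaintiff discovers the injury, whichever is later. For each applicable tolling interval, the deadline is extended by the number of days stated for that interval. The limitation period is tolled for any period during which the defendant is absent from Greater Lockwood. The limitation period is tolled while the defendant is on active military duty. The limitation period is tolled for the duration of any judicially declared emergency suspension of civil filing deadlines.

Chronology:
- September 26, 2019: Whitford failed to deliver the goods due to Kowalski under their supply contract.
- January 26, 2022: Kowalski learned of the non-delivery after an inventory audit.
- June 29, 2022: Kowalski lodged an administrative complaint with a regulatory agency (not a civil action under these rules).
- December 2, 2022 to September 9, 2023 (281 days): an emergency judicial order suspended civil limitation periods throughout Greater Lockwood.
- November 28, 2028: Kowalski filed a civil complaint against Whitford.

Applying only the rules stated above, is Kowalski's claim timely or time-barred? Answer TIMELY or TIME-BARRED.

Taking the later of the act (September 26, 2019) and discovery (January 26, 2022), the claim accrued on January 26, 2022.
Adding the 6 years base period to January 26, 2022 gives a deadline of January 26, 2028, before any tolling.
The emergency suspension of filing deadlines from December 2, 2022 to September 9, 2023 tolled the period for 281 days, extending the deadline to November 2, 2028.
None of the other events listed affects the running of the period under the stated rules.
The November 28, 2028 filing falls after the November 2, 2028 deadline; the claim is time-barred.

TIME-BARRED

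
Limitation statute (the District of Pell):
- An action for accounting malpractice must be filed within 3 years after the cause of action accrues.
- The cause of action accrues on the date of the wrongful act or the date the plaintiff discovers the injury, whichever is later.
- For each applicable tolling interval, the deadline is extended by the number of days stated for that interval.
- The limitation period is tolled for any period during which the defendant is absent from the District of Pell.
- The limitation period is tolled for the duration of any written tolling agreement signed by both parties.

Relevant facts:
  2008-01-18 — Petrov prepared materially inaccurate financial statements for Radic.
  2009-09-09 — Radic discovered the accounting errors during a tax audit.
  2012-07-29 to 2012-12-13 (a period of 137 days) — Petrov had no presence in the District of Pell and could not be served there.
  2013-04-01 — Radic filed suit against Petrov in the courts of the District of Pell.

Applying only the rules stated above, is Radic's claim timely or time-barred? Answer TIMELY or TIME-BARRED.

Taking the later of the act (2008-01-18) and discovery (2009-09-09), the claim accrued on 2009-09-09.
Adding the 3 years base period to 2009-09-09 gives a deadline of 2012-09-09, before any tolling.
Because the defendant's absence from the jurisdiction ran from 2012-07-29 to 2012-12-13, the deadline is extended by 137 days to 2013-01-24.
Radic filed on 2013-04-01, after the 2013-01-24 deadline, so the action is time-barred.

TIME-BARRED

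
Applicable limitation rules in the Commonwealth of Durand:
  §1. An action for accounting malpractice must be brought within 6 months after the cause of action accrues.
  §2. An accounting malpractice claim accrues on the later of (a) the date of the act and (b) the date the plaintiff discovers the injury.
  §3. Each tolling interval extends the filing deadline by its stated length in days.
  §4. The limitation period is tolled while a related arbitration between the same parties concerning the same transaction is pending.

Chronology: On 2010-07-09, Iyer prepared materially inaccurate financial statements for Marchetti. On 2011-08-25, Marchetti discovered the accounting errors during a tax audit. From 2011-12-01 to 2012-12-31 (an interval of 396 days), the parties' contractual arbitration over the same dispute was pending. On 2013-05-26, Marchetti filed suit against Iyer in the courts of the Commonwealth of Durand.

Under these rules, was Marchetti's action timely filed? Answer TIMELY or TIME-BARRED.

TIME-BARRED

Taking the later of the act (2010-07-09) and discovery (2011-08-25), the claim accrued on 2011-08-25.
6 months from 2011-08-25 is 2012-02-25.
The period was tolled for 396 days by the pending related arbitration (2011-12-01 to 2012-12-31), pushing the deadline to 2013-03-27.
Filing on 2013-05-26 missed the 2013-03-27 deadline — the action is time-barred.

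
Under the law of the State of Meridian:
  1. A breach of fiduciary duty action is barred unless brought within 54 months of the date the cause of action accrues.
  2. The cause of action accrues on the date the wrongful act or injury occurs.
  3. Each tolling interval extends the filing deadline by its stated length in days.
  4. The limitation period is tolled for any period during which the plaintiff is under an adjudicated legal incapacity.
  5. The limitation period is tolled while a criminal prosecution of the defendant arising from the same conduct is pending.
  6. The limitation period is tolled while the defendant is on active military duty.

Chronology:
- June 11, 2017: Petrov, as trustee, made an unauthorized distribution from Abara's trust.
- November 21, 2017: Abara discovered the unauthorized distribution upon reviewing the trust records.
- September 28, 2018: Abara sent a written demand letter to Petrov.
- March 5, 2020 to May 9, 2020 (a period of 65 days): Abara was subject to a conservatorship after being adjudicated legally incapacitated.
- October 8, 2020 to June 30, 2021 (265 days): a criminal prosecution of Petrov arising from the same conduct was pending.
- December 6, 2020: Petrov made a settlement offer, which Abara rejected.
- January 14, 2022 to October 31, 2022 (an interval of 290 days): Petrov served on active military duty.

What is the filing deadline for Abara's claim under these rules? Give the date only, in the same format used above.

August 23, 2023

The claim accrued on June 11, 2017, when the wrongful act occurred; under the stated occurrence rule the November 21, 2017 discovery does not delay accrual.
54 months from June 11, 2017 is December 11, 2021.
The plaintiff's legal incapacity from March 5, 2020 to May 9, 2020 tolled the period for 65 days, extending the deadline to February 14, 2022.
The period was tolled for 265 days by the pending criminal prosecution (October 8, 2020 to June 30, 2021), pushing the deadline to November 6, 2022.
The defendant's active military service from January 14, 2022 to October 31, 2022 tolled the period for 290 days, extending the deadline to August 23, 2023.
The other events in the timeline have no effect on the limitation period under the stated rules.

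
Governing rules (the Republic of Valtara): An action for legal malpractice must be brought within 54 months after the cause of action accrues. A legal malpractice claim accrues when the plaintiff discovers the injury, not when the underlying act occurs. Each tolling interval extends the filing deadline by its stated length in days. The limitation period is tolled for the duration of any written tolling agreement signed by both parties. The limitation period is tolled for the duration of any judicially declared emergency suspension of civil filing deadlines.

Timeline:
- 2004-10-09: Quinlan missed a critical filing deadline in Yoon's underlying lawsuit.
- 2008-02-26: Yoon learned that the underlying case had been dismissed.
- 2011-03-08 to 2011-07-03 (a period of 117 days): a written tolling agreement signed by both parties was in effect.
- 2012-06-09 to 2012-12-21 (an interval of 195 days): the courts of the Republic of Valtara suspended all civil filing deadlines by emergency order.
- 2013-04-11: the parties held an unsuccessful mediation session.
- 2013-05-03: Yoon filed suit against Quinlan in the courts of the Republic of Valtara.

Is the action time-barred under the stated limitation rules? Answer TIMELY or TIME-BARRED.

Under the discovery rule, the claim accrued on 2008-02-26, when Yoon discovered the injury — not on the 2004-10-09 date of the underlying act.
54 months from 2008-02-26 is 2012-08-26.
Because the written tolling agreement ran from 2011-03-08 to 2011-07-03, the deadline is extended by 117 days to 2012-12-21.
The emergency suspension of filing deadlines from 2012-06-09 to 2012-12-21 tolled the period for 195 days, extending the deadline to 2013-07-04.
The other events in the timeline have no effect on the limitation period under the stated rules.
The 2013-05-03 filing precedes the 2013-07-04 deadline; the claim is timely.

TIMELY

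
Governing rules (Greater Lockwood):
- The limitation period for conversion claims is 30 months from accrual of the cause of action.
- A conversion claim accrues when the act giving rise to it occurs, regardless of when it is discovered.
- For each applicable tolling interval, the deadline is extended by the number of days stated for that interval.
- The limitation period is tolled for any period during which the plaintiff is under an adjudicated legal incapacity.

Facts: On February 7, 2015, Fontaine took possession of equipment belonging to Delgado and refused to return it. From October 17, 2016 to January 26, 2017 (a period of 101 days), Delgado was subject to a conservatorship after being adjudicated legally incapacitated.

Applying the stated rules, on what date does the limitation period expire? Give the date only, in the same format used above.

November 16, 2017

The limitation period began to run on February 7, 2015.
Adding the 30 months base period to February 7, 2015 gives a deadline of August 7, 2017, before any tolling.
The plaintiff's legal incapacity from October 17, 2016 to January 26, 2017 tolled the period for 101 days, extending the deadline to November 16, 2017.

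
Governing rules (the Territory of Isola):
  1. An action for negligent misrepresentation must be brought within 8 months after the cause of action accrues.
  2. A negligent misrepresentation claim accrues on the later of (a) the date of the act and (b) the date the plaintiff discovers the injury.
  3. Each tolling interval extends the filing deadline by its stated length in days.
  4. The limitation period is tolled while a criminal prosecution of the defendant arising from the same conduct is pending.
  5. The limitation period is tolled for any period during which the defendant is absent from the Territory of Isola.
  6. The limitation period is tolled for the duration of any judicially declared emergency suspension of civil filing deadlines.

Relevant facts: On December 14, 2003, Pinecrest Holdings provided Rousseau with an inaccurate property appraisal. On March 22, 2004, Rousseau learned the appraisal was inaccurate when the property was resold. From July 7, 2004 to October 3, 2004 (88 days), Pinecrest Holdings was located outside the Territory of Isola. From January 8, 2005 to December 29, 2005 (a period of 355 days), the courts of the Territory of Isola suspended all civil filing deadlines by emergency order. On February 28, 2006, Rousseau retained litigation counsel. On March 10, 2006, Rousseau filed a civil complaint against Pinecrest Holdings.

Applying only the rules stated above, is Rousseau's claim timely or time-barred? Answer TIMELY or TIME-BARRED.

TIME-BARRED

The claim accrued on March 22, 2004 — the later of the December 14, 2003 act and the March 22, 2004 discovery.
Adding the 8 months base period to March 22, 2004 gives a deadline of November 22, 2004, before any tolling.
The period was tolled for 88 days by the defendant's absence from the jurisdiction (July 7, 2004 to October 3, 2004), pushing the deadline to February 18, 2005.
The emergency suspension of filing deadlines from January 8, 2005 to December 29, 2005 tolled the period for 355 days, extending the deadline to February 8, 2006.
The other events in the timeline have no effect on the limitation period under the stated rules.
Filing on March 10, 2006 missed the February 8, 2006 deadline — the action is time-barred.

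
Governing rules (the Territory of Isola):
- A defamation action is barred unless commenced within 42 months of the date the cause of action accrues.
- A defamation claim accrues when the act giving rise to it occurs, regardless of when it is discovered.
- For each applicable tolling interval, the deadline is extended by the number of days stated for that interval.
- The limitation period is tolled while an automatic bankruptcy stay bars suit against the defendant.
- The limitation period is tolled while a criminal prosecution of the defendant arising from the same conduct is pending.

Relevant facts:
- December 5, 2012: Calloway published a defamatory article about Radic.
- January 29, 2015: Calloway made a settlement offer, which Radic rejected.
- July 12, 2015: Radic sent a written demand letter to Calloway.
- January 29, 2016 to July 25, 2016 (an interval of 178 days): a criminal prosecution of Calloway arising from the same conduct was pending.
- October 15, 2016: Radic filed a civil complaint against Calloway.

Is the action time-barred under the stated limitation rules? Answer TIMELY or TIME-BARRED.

The cause of action accrued on December 5, 2012, the date of the act.
Adding the 42 months base period to December 5, 2012 gives a deadline of June 5, 2016, before any tolling.
Because the pending criminal prosecution ran from January 29, 2016 to July 25, 2016, the deadline is extended by 178 days to November 30, 2016.
The other events in the timeline have no effect on the limitation period under the stated rules.
The October 15, 2016 filing precedes the November 30, 2016 deadline; the claim is timely.

TIMELY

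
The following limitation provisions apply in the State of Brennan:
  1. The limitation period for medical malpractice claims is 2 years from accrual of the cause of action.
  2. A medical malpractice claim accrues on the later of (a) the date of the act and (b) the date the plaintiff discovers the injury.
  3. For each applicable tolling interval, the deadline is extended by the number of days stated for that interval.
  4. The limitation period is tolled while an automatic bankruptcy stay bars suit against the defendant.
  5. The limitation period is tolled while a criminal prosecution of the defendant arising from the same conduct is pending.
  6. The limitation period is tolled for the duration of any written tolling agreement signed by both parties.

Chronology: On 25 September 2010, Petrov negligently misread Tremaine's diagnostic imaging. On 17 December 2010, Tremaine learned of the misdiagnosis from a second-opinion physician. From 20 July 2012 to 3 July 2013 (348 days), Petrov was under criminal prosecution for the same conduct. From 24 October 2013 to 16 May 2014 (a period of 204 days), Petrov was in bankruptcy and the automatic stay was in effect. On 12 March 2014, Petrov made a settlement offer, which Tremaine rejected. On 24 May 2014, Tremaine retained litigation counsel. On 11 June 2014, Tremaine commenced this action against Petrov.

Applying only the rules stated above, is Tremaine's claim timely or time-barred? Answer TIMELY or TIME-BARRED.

Taking the later of the act (25 September 2010) and discovery (17 December 2010), the claim accrued on 17 December 2010.
Adding the 2 years base period to 17 December 2010 gives a deadline of 17 December 2012, before any tolling.
The period was tolled for 348 days by the pending criminal prosecution (20 July 2012 to 3 July 2013), pushing the deadline to 30 November 2013.
Because the automatic bankruptcy stay ran from 24 October 2013 to 16 May 2014, the deadline is extended by 204 days to 22 June 2014.
None of the other events listed affects the running of the period under the stated rules.
The 11 June 2014 filing precedes the 22 June 2014 deadline; the claim is timely.

TIMELY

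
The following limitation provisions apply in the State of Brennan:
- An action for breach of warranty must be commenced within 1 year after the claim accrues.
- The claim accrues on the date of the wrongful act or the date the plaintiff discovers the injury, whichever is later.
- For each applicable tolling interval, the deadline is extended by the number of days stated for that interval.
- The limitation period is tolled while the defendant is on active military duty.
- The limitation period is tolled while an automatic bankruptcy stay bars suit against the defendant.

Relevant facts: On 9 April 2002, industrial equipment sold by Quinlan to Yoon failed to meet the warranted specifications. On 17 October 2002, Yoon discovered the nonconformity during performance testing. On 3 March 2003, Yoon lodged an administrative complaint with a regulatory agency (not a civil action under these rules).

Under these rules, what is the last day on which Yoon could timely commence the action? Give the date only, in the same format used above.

17 October 2003

The claim accrued on 17 October 2002 — the later of the 9 April 2002 act and the 17 October 2002 discovery.
The untolled deadline — 1 year after 17 October 2002 — is 17 October 2003.
None of the other events listed affects the running of the period under the stated rules.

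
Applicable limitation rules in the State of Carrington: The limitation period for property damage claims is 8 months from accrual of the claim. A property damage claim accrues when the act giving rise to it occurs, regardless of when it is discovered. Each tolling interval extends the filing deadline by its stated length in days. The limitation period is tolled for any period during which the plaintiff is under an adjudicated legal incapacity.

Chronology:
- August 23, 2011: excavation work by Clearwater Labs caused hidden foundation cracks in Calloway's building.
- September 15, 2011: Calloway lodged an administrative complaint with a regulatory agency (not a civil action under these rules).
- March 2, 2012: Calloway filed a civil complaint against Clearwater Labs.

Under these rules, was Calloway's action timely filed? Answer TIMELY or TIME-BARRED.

TIMELY

The limitation period began to run on August 23, 2011.
8 months from August 23, 2011 is April 23, 2012.
None of the other events listed affects the running of the period under the stated rules.
Filing on March 2, 2012 beat the April 23, 2012 deadline — the action is timely.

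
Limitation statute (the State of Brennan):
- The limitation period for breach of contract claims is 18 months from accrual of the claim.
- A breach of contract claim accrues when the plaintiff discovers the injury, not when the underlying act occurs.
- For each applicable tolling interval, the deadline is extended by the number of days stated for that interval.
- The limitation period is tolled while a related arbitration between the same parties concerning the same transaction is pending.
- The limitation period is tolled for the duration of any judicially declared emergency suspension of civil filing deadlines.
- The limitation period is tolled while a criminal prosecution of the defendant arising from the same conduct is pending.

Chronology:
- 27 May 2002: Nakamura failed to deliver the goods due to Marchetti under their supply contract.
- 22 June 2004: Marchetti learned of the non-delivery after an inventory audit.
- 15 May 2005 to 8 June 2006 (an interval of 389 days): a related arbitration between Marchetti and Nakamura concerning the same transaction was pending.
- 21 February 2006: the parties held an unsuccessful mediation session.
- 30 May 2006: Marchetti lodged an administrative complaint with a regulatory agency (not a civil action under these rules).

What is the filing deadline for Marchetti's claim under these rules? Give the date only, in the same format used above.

Under the discovery rule, the claim accrued on 22 June 2004, when Marchetti discovered the injury — not on the 27 May 2002 date of the underlying act.
18 months from 22 June 2004 is 22 December 2005.
Because the pending related arbitration ran from 15 May 2005 to 8 June 2006, the deadline is extended by 389 days to 15 January 2007.
Nothing else in the chronology tolls or restarts the period.

15 January 2007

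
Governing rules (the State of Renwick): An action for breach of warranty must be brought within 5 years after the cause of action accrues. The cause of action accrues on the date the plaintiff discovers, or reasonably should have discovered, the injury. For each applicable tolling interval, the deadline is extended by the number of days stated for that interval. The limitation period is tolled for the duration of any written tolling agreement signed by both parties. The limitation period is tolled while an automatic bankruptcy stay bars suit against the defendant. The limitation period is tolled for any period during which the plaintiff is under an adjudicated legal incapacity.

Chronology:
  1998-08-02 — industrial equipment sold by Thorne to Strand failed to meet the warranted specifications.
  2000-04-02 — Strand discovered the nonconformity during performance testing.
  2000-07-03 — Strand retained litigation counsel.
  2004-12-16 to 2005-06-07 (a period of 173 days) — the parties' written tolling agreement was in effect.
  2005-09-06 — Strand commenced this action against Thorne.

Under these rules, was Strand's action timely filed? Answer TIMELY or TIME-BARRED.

TIMELY

Under the discovery rule, the claim accrued on 2000-04-02, when Strand discovered the injury — not on the 1998-08-02 date of the underlying act.
The untolled deadline — 5 years after 2000-04-02 — is 2005-04-02.
Because the written tolling agreement ran from 2004-12-16 to 2005-06-07, the deadline is extended by 173 days to 2005-09-22.
The other events in the timeline have no effect on the limitation period under the stated rules.
The 2005-09-06 filing precedes the 2005-09-22 deadline; the claim is timely.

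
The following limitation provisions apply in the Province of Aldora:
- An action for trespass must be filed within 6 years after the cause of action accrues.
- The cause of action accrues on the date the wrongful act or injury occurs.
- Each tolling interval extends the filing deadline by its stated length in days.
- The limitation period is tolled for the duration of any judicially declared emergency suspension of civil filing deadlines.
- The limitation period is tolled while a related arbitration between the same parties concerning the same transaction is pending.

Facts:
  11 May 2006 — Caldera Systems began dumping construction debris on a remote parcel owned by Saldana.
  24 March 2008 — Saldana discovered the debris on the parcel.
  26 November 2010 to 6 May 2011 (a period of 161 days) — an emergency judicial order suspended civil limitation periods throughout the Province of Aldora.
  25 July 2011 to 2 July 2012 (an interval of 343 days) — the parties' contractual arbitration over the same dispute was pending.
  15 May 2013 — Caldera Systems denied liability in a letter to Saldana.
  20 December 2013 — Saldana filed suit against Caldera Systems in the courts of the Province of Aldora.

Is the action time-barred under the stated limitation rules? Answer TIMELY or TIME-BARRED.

TIME-BARRED

The claim accrued on 11 May 2006, when the wrongful act occurred; under the stated occurrence rule the 24 March 2008 discovery does not delay accrual.
The untolled deadline — 6 years after 11 May 2006 — is 11 May 2012.
The emergency suspension of filing deadlines from 26 November 2010 to 6 May 2011 tolled the period for 161 days, extending the deadline to 19 October 2012.
The pending related arbitration from 25 July 2011 to 2 July 2012 tolled the period for 343 days, extending the deadline to 27 September 2013.
None of the other events listed affects the running of the period under the stated rules.
Saldana filed on 20 December 2013, after the 27 September 2013 deadline, so the action is time-barred.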